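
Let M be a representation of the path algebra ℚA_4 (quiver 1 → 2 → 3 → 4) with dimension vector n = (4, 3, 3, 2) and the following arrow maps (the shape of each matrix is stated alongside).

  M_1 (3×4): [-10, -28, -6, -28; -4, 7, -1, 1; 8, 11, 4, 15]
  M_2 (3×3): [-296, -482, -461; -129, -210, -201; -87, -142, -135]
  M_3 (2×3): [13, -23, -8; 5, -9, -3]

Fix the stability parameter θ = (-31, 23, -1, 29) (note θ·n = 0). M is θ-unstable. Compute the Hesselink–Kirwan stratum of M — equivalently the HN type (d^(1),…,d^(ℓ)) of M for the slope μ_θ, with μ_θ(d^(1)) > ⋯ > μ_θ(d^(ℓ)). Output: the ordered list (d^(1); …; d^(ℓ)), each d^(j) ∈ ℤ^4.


Via rank(M_{q-1}∘⋯∘M_p): M ≅ I[1,1], I[1,2], I[1,4]^2, I[3,3].
μ_θ-semistable layers: μ^(1)=29; μ^(2)=23; μ^(3)=11; μ^(4)=-1; μ^(5)=-31

((0, 0, 0, 2); (0, 1, 0, 0); (0, 2, 2, 0); (0, 0, 1, 0); (4, 0, 0, 0))


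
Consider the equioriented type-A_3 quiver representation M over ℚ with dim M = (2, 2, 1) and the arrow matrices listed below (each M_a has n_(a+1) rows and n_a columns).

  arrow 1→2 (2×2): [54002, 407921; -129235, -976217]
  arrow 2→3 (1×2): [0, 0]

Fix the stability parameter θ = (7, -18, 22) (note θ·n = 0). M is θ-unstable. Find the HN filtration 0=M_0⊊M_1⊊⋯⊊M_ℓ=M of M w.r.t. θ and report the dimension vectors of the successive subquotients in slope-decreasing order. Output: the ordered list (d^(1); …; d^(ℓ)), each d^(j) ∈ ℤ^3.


Interval decomposition of M: I[1,2]^2, I[3,3].
HN type (ℓ=2): μ^(1)=22; μ^(2)=-11/2

((0, 0, 1); (2, 2, 0))


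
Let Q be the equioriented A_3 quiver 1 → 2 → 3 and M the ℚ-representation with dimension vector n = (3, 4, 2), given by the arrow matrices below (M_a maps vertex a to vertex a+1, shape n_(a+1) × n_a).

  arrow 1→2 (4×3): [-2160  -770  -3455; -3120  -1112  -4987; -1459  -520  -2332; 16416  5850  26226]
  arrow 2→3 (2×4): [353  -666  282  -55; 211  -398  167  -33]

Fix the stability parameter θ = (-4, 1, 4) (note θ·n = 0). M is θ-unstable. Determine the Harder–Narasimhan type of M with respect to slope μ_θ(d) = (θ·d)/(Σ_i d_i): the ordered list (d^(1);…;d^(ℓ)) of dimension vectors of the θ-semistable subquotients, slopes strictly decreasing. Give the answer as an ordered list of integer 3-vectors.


Barcode: M ≅ I[1,2], I[1,3]^2, I[2,2]. HN layers by μ_θ (3 steps, strictly decreasing):
  μ^(1)=4; μ^(2)=1; μ^(3)=-4

((0, 0, 2); (0, 4, 0); (3, 0, 0))


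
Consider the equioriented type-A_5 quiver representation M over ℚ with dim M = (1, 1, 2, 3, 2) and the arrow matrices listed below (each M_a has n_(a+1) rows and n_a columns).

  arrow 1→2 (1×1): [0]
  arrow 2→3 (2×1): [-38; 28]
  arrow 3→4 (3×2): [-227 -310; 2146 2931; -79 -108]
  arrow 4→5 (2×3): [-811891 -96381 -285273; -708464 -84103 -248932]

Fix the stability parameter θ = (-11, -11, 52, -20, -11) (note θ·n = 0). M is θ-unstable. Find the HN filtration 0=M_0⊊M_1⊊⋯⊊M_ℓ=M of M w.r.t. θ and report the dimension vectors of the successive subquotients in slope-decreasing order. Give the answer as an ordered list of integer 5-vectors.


Barcode: M ≅ I[1,1], I[2,4], I[3,5], I[4,5]. HN layers by μ_θ (4 steps, strictly decreasing):
  μ^(1)=16; μ^(2)=7; μ^(3)=-11; μ^(4)=-20

((0, 0, 1, 1, 0); (0, 0, 1, 1, 1); (1, 1, 0, 0, 1); (0, 0, 0, 1, 0))


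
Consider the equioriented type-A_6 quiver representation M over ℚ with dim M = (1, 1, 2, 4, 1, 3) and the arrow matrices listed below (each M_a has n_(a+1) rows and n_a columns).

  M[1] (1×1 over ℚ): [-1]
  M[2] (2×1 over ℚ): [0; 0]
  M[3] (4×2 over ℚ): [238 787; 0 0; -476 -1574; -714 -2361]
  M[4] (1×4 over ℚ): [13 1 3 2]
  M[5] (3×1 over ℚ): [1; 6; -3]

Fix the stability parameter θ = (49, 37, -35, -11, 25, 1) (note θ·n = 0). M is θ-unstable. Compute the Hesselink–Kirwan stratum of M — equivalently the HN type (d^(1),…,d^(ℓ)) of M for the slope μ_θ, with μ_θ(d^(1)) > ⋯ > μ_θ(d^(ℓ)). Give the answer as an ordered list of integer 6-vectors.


Via rank(M_{q-1}∘⋯∘M_p): M ≅ I[1,2], I[3,3], I[3,6], I[4,4]^3, I[6,6]^2.
μ_θ-semistable layers: μ^(1)=43; μ^(2)=13; μ^(3)=1; μ^(4)=-11; μ^(5)=-35

((1, 1, 0, 0, 0, 0); (0, 0, 0, 0, 1, 1); (0, 0, 0, 0, 0, 2); (0, 0, 0, 4, 0, 0); (0, 0, 2, 0, 0, 0))


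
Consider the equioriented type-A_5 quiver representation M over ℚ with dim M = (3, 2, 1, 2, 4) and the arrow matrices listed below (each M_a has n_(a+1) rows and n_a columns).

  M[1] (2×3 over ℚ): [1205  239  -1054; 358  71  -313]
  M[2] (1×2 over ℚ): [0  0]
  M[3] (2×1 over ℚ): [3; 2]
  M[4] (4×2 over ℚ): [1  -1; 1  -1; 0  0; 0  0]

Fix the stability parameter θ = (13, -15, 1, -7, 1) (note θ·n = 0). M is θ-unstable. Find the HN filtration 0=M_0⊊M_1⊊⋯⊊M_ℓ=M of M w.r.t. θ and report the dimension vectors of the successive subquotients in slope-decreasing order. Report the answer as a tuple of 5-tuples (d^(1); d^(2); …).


Barcode: M ≅ I[1,1], I[1,2]^2, I[3,5], I[4,4], I[5,5]^3. HN layers by μ_θ (5 steps, strictly decreasing):
  μ^(1)=13; μ^(2)=1; μ^(3)=-1; μ^(4)=-3; μ^(5)=-7

((1, 0, 0, 0, 0); (0, 0, 0, 0, 4); (2, 2, 0, 0, 0); (0, 0, 1, 1, 0); (0, 0, 0, 1, 0))


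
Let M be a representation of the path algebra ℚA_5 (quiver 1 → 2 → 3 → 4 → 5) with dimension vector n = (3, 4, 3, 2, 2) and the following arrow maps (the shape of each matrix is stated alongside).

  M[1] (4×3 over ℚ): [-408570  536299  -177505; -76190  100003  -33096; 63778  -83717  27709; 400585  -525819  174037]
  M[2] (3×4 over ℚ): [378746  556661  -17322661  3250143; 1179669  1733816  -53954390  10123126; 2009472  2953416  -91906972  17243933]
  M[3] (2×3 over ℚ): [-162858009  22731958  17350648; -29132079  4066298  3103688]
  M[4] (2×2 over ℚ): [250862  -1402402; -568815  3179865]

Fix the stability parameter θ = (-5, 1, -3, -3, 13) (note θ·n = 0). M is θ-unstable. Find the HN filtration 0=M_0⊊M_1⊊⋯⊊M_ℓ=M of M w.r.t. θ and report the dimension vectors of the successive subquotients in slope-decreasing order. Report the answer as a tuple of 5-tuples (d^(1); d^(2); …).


Via rank(M_{q-1}∘⋯∘M_p): M ≅ I[1,3]^2, I[1,4], I[2,2], I[4,5], I[5,5].
μ_θ-semistable layers: μ^(1)=13; μ^(2)=1; μ^(3)=-1; μ^(4)=-5/3; μ^(5)=-3; μ^(6)=-5

((0, 0, 0, 0, 2); (0, 1, 0, 0, 0); (0, 2, 2, 0, 0); (0, 1, 1, 1, 0); (0, 0, 0, 1, 0); (3, 0, 0, 0, 0))


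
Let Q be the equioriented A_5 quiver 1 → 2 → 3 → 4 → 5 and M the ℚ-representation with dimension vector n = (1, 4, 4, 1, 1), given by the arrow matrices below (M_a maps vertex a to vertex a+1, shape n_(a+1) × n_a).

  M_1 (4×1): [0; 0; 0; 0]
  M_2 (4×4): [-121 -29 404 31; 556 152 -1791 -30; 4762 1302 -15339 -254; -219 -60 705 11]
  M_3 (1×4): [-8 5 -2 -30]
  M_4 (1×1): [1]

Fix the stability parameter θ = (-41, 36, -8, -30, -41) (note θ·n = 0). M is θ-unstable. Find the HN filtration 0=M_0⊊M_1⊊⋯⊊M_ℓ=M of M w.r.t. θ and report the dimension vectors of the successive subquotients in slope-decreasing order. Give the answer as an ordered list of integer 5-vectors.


Via rank(M_{q-1}∘⋯∘M_p): M ≅ I[1,1], I[2,3]^3, I[2,5].
μ_θ-semistable layers: μ^(1)=14; μ^(2)=-43/4; μ^(3)=-41

((0, 3, 3, 0, 0); (0, 1, 1, 1, 1); (1, 0, 0, 0, 0))


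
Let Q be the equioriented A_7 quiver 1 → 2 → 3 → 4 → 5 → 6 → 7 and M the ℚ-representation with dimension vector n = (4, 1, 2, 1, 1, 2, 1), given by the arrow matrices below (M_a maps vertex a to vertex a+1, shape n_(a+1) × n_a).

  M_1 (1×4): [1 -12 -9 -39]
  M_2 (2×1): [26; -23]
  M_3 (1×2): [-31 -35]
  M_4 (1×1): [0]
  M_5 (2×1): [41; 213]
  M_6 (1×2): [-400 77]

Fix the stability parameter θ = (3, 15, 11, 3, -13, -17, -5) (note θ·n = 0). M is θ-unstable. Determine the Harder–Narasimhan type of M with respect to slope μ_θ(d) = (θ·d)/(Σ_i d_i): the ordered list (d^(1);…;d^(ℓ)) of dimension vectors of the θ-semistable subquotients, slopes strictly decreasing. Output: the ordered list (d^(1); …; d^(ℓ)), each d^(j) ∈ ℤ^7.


Interval decomposition of M: I[1,1]^3, I[1,4], I[3,3], I[5,7], I[6,6].
HN type (ℓ=6): μ^(1)=11; μ^(2)=29/3; μ^(3)=3; μ^(4)=-5; μ^(5)=-15; μ^(6)=-17

((0, 0, 1, 0, 0, 0, 0); (0, 1, 1, 1, 0, 0, 0); (4, 0, 0, 0, 0, 0, 0); (0, 0, 0, 0, 0, 0, 1); (0, 0, 0, 0, 1, 1, 0); (0, 0, 0, 0, 0, 1, 0))


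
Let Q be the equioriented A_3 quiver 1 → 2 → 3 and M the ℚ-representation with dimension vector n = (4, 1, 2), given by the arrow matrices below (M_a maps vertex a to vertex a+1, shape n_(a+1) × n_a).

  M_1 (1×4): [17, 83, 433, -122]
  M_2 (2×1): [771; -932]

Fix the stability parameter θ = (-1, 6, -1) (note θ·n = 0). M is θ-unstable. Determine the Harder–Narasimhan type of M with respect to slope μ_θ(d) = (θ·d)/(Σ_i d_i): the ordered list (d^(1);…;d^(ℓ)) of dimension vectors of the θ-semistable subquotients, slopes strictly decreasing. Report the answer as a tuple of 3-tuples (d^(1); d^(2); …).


Barcode: M ≅ I[1,1]^3, I[1,3], I[3,3]. HN layers by μ_θ (2 steps, strictly decreasing):
  μ^(1)=5/2; μ^(2)=-1

((0, 1, 1); (4, 0, 1))


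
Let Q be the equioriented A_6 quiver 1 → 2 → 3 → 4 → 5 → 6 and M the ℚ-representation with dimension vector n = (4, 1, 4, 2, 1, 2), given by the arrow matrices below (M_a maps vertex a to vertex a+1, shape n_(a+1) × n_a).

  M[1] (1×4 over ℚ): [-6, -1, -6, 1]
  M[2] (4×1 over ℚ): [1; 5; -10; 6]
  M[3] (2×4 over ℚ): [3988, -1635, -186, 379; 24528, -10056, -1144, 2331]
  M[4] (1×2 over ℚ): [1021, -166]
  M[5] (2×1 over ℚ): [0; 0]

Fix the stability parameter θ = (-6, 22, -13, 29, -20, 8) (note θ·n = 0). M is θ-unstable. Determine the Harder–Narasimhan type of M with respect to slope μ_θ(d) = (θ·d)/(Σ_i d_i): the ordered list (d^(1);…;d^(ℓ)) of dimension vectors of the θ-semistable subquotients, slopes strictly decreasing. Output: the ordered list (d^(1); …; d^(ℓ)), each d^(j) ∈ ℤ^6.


Interval decomposition of M: I[1,1]^3, I[1,5], I[3,3]^2, I[3,4], I[6,6]^2.
HN type (ℓ=5): μ^(1)=29; μ^(2)=8; μ^(3)=9/2; μ^(4)=-6; μ^(5)=-13

((0, 0, 0, 1, 0, 0); (0, 0, 0, 0, 0, 2); (0, 1, 1, 1, 1, 0); (4, 0, 0, 0, 0, 0); (0, 0, 3, 0, 0, 0))


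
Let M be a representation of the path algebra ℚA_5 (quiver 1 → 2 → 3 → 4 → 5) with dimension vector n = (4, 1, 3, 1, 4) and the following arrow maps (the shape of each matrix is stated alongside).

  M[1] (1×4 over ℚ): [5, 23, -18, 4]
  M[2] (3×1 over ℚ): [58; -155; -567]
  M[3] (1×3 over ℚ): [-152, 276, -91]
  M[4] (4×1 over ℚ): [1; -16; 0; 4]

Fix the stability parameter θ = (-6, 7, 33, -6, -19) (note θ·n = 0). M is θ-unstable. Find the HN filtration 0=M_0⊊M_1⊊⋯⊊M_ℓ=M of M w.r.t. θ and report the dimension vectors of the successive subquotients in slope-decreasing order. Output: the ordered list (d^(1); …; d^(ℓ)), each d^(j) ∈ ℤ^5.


Barcode: M ≅ I[1,1]^3, I[1,5], I[3,3]^2, I[5,5]^3. HN layers by μ_θ (4 steps, strictly decreasing):
  μ^(1)=33; μ^(2)=15/4; μ^(3)=-6; μ^(4)=-19

((0, 0, 2, 0, 0); (0, 1, 1, 1, 1); (4, 0, 0, 0, 0); (0, 0, 0, 0, 3))


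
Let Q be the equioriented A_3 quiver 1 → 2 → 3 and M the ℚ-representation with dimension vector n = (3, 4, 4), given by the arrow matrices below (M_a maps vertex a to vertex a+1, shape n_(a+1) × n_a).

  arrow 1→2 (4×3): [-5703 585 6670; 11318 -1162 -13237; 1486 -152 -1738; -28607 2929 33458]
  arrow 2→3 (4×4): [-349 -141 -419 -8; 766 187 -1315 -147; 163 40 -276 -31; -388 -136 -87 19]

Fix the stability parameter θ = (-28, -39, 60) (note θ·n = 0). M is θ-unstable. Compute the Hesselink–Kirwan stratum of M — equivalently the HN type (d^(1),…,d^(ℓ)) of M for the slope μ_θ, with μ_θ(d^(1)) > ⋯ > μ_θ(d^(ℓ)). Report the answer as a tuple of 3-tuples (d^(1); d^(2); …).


Via rank(M_{q-1}∘⋯∘M_p): M ≅ I[1,2], I[1,3]^2, I[2,3], I[3,3].
μ_θ-semistable layers: μ^(1)=60; μ^(2)=-67/2; μ^(3)=-39

((0, 0, 4); (3, 3, 0); (0, 1, 0))


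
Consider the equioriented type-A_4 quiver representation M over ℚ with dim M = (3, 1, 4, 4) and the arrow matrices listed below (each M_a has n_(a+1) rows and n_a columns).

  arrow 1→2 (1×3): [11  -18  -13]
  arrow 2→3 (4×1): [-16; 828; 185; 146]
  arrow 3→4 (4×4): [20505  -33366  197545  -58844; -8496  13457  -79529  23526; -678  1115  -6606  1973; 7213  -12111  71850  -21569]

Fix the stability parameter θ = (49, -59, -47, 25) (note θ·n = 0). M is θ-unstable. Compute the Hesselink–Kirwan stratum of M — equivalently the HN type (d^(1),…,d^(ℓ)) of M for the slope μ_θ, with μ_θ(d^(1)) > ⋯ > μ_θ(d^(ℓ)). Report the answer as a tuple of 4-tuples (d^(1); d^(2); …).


Via rank(M_{q-1}∘⋯∘M_p): M ≅ I[1,1]^2, I[1,4], I[3,4]^3.
μ_θ-semistable layers: μ^(1)=49; μ^(2)=25; μ^(3)=-19; μ^(4)=-47

((2, 0, 0, 0); (0, 0, 0, 4); (1, 1, 1, 0); (0, 0, 3, 0))


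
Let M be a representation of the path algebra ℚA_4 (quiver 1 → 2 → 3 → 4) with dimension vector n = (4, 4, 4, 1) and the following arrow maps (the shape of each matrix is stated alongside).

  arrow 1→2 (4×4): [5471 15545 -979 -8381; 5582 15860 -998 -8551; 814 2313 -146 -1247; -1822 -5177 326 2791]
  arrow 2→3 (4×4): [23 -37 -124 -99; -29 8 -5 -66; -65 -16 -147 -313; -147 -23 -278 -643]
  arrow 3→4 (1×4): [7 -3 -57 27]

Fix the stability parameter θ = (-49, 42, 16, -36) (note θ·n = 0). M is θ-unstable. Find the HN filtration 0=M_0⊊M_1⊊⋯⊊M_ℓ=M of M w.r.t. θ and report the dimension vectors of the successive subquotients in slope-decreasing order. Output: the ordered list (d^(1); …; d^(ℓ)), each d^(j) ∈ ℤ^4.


Interval decomposition of M: I[1,3]^3, I[1,4].
HN type (ℓ=3): μ^(1)=29; μ^(2)=22/3; μ^(3)=-49

((0, 3, 3, 0); (0, 1, 1, 1); (4, 0, 0, 0))


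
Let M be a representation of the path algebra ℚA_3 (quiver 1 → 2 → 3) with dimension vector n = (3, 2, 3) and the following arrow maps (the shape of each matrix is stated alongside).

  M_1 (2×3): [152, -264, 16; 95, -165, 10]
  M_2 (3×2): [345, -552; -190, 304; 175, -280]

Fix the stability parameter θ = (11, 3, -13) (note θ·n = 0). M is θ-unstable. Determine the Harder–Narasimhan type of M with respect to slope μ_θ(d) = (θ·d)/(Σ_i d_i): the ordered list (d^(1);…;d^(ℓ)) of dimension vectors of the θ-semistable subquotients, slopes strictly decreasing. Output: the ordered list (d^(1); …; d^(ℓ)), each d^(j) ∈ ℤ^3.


Barcode: M ≅ I[1,1]^2, I[1,2], I[2,3], I[3,3]^2. HN layers by μ_θ (4 steps, strictly decreasing):
  μ^(1)=11; μ^(2)=7; μ^(3)=-5; μ^(4)=-13

((2, 0, 0); (1, 1, 0); (0, 1, 1); (0, 0, 2))


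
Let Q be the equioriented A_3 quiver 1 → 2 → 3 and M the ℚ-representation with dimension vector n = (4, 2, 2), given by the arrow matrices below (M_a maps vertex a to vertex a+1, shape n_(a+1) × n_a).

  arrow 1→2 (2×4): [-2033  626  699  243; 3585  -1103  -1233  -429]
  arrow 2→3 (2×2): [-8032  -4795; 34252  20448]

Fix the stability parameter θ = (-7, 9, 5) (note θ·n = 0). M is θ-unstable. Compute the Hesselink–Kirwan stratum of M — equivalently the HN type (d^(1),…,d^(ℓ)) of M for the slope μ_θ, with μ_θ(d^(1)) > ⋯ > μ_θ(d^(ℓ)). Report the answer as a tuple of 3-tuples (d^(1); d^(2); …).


Via rank(M_{q-1}∘⋯∘M_p): M ≅ I[1,1]^2, I[1,3]^2.
μ_θ-semistable layers: μ^(1)=7; μ^(2)=-7

((0, 2, 2); (4, 0, 0))


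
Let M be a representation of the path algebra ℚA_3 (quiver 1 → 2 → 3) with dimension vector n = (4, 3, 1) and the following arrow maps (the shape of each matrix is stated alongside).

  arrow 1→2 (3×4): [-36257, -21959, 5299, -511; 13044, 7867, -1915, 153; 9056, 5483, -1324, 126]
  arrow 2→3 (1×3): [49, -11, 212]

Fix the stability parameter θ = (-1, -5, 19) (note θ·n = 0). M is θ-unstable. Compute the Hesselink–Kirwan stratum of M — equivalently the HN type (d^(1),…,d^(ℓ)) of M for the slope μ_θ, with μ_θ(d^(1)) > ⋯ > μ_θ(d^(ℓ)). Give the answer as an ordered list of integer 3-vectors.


Barcode: M ≅ I[1,1], I[1,2]^2, I[1,3]. HN layers by μ_θ (3 steps, strictly decreasing):
  μ^(1)=19; μ^(2)=-1; μ^(3)=-3

((0, 0, 1); (1, 0, 0); (3, 3, 0))


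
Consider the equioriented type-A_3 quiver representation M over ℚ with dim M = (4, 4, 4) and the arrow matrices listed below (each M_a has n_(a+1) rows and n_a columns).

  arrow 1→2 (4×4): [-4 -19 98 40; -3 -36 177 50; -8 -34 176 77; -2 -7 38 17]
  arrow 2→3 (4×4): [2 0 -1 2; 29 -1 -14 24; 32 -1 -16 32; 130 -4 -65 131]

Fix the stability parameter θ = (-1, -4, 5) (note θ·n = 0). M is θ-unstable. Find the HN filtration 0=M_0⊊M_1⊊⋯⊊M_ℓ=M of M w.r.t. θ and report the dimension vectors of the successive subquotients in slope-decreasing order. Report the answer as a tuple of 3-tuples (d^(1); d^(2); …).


Via rank(M_{q-1}∘⋯∘M_p): M ≅ I[1,3]^4.
μ_θ-semistable layers: μ^(1)=5; μ^(2)=-5/2

((0, 0, 4); (4, 4, 0))


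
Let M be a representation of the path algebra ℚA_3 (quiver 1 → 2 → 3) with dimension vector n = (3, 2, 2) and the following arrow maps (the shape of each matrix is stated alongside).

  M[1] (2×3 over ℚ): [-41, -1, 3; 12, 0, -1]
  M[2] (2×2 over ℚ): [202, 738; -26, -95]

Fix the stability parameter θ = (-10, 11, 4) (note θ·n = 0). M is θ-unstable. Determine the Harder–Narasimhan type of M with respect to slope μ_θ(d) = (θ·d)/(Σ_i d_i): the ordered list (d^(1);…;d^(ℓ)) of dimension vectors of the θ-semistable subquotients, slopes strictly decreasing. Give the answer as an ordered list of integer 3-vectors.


Barcode: M ≅ I[1,1], I[1,3]^2. HN layers by μ_θ (2 steps, strictly decreasing):
  μ^(1)=15/2; μ^(2)=-10

((0, 2, 2); (3, 0, 0))


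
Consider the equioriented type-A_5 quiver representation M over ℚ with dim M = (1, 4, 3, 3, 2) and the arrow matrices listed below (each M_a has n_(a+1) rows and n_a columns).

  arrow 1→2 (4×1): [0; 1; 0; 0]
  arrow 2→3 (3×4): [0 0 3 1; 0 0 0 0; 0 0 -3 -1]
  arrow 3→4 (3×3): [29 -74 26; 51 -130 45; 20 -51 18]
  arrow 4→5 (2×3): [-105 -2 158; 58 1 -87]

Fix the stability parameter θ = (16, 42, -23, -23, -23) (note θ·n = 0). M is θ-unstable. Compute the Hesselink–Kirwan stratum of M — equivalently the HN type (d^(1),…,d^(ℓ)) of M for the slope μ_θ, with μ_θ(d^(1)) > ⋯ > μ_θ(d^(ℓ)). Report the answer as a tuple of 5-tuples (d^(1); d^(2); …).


Interval decomposition of M: I[1,2], I[2,2]^2, I[2,5], I[3,4], I[3,5].
HN type (ℓ=4): μ^(1)=42; μ^(2)=16; μ^(3)=-27/4; μ^(4)=-23

((0, 3, 0, 0, 0); (1, 0, 0, 0, 0); (0, 1, 1, 1, 1); (0, 0, 2, 2, 1))


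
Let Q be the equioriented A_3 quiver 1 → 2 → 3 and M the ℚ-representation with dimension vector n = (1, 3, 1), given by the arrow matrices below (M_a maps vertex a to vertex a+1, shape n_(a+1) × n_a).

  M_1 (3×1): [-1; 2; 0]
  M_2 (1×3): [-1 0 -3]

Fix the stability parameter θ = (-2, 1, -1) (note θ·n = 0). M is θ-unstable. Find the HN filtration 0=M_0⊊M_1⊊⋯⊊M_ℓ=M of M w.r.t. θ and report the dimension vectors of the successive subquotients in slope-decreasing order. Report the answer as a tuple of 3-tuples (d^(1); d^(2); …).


Interval decomposition of M: I[1,3], I[2,2]^2.
HN type (ℓ=3): μ^(1)=1; μ^(2)=0; μ^(3)=-2

((0, 2, 0); (0, 1, 1); (1, 0, 0))


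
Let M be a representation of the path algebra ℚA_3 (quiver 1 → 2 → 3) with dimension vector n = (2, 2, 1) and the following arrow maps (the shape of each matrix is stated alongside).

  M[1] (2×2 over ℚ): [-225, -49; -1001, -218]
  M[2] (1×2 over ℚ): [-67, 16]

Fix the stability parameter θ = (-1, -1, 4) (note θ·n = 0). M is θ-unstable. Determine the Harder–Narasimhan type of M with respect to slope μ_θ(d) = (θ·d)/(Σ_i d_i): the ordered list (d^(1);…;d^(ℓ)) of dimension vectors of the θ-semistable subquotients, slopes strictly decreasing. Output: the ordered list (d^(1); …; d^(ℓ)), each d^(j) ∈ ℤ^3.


Interval decomposition of M: I[1,2], I[1,3].
HN type (ℓ=2): μ^(1)=4; μ^(2)=-1

((0, 0, 1); (2, 2, 0))


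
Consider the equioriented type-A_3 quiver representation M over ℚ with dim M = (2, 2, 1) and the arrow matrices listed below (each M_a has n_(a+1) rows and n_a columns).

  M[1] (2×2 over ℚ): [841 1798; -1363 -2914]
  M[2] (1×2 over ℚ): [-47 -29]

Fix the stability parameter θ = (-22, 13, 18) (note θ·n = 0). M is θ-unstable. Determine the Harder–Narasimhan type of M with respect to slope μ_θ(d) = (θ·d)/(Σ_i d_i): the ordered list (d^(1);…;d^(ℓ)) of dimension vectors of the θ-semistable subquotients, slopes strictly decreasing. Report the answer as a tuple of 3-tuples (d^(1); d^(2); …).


Interval decomposition of M: I[1,1], I[1,2], I[2,3].
HN type (ℓ=3): μ^(1)=18; μ^(2)=13; μ^(3)=-22

((0, 0, 1); (0, 2, 0); (2, 0, 0))


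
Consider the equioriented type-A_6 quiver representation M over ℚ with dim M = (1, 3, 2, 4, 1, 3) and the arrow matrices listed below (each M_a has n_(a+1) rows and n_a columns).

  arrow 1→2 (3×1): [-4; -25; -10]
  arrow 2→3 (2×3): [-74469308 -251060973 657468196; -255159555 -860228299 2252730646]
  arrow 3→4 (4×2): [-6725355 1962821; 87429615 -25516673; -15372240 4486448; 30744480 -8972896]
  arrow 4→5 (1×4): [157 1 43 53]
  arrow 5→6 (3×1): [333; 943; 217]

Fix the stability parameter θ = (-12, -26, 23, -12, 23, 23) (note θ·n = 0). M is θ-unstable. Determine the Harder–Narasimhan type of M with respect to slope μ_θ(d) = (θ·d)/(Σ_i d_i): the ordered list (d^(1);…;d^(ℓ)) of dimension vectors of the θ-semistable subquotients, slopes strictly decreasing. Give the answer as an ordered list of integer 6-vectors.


Barcode: M ≅ I[1,3], I[2,2], I[2,4], I[4,4]^2, I[4,6], I[6,6]^2. HN layers by μ_θ (5 steps, strictly decreasing):
  μ^(1)=23; μ^(2)=11/2; μ^(3)=-12; μ^(4)=-19; μ^(5)=-26

((0, 0, 1, 0, 1, 3); (0, 0, 1, 1, 0, 0); (0, 0, 0, 3, 0, 0); (1, 1, 0, 0, 0, 0); (0, 2, 0, 0, 0, 0))


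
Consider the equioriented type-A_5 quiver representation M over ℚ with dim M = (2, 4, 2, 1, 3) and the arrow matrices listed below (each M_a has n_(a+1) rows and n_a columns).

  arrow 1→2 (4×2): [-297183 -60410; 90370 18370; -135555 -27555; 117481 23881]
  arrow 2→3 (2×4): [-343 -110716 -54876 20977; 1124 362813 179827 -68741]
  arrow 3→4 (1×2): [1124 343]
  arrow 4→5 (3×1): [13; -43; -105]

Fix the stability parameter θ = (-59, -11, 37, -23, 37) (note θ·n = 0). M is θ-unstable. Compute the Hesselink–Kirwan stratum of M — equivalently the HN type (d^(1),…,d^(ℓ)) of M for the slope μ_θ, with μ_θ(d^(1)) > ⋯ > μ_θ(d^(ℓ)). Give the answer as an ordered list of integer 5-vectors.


Barcode: M ≅ I[1,2], I[1,3], I[2,2], I[2,5], I[5,5]^2. HN layers by μ_θ (4 steps, strictly decreasing):
  μ^(1)=37; μ^(2)=7; μ^(3)=-11; μ^(4)=-59

((0, 0, 1, 0, 3); (0, 0, 1, 1, 0); (0, 4, 0, 0, 0); (2, 0, 0, 0, 0))


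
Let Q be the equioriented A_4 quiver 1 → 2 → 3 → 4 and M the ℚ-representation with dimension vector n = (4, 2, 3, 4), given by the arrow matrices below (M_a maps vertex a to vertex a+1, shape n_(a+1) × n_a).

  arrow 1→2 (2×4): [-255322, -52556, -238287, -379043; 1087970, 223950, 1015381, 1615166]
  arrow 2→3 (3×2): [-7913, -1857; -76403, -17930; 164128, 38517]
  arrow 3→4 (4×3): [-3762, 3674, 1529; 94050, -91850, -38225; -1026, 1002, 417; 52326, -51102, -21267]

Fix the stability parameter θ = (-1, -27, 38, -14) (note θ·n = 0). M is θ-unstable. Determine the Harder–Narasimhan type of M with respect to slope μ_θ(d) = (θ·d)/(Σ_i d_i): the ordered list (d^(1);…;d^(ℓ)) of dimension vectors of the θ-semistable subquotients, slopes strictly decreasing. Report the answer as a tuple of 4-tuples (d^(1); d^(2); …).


Via rank(M_{q-1}∘⋯∘M_p): M ≅ I[1,1]^2, I[1,3], I[1,4], I[3,3], I[4,4]^3.
μ_θ-semistable layers: μ^(1)=38; μ^(2)=12; μ^(3)=-1; μ^(4)=-14

((0, 0, 2, 0); (0, 0, 1, 1); (2, 0, 0, 0); (2, 2, 0, 3))


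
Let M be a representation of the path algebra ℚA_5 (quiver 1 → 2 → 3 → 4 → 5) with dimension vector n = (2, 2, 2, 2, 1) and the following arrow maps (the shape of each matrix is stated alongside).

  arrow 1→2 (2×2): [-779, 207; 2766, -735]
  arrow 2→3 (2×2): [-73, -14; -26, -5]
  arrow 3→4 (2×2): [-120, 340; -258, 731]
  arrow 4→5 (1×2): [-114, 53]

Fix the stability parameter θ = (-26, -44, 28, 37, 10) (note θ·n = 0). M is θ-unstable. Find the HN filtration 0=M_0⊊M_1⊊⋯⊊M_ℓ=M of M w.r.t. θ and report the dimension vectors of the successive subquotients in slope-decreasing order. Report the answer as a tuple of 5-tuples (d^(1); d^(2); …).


Barcode: M ≅ I[1,3], I[1,5], I[4,4]. HN layers by μ_θ (4 steps, strictly decreasing):
  μ^(1)=37; μ^(2)=28; μ^(3)=25; μ^(4)=-35

((0, 0, 0, 1, 0); (0, 0, 1, 0, 0); (0, 0, 1, 1, 1); (2, 2, 0, 0, 0))


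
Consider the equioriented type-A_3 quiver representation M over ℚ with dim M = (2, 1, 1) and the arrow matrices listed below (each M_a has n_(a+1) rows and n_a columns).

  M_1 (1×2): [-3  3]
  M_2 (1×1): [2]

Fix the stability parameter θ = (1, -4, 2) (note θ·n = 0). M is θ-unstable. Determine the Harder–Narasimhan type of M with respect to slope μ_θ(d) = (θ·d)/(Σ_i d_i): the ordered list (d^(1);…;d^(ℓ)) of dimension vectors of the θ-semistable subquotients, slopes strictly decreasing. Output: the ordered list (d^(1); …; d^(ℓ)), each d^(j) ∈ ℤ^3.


Interval decomposition of M: I[1,1], I[1,3].
HN type (ℓ=3): μ^(1)=2; μ^(2)=1; μ^(3)=-3/2

((0, 0, 1); (1, 0, 0); (1, 1, 0))


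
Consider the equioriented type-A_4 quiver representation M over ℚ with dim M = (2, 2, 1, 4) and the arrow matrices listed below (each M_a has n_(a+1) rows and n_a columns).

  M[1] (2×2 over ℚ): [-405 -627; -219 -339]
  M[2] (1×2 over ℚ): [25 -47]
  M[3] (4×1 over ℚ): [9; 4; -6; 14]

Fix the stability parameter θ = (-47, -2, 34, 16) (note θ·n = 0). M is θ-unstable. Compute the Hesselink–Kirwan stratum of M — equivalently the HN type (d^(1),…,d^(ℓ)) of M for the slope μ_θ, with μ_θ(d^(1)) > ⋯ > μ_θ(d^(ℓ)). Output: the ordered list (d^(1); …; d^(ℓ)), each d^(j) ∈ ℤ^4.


Barcode: M ≅ I[1,2], I[1,4], I[4,4]^3. HN layers by μ_θ (4 steps, strictly decreasing):
  μ^(1)=25; μ^(2)=16; μ^(3)=-2; μ^(4)=-47

((0, 0, 1, 1); (0, 0, 0, 3); (0, 2, 0, 0); (2, 0, 0, 0))


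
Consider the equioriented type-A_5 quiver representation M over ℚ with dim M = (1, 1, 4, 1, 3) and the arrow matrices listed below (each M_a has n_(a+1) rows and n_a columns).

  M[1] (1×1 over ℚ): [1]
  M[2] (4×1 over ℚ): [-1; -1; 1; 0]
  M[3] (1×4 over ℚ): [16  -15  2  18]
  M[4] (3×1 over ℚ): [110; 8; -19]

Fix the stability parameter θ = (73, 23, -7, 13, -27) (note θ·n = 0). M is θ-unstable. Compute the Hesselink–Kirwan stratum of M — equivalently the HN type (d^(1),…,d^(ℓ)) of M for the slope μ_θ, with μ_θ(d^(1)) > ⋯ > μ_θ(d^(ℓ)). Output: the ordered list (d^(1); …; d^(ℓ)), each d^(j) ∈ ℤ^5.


Via rank(M_{q-1}∘⋯∘M_p): M ≅ I[1,5], I[3,3]^3, I[5,5]^2.
μ_θ-semistable layers: μ^(1)=15; μ^(2)=-7; μ^(3)=-27

((1, 1, 1, 1, 1); (0, 0, 3, 0, 0); (0, 0, 0, 0, 2))


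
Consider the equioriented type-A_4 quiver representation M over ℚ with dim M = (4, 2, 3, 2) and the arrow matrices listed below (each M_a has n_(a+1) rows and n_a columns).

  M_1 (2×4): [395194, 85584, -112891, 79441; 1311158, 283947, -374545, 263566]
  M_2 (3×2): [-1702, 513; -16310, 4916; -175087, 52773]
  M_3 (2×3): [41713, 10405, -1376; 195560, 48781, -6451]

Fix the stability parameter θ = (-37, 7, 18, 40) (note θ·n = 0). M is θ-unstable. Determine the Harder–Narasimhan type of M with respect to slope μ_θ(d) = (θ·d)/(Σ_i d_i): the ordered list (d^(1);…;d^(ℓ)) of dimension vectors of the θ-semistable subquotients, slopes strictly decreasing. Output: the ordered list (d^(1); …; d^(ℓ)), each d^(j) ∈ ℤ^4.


Interval decomposition of M: I[1,1]^2, I[1,4]^2, I[3,3].
HN type (ℓ=4): μ^(1)=40; μ^(2)=18; μ^(3)=7; μ^(4)=-37

((0, 0, 0, 2); (0, 0, 3, 0); (0, 2, 0, 0); (4, 0, 0, 0))


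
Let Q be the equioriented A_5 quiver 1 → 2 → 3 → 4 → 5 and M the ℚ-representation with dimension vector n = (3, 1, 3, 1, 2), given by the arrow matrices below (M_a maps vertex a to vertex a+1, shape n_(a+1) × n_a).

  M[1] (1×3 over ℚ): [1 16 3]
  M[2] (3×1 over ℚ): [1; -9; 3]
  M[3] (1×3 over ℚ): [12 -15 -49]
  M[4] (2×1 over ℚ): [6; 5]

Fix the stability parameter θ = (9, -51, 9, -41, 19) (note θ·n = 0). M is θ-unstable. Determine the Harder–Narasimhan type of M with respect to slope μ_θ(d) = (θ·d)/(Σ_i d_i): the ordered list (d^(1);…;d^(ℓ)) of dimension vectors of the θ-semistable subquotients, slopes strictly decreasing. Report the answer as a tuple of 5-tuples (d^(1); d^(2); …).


Interval decomposition of M: I[1,1]^2, I[1,3], I[3,3], I[3,5], I[5,5].
HN type (ℓ=4): μ^(1)=19; μ^(2)=9; μ^(3)=-16; μ^(4)=-21

((0, 0, 0, 0, 2); (2, 0, 2, 0, 0); (0, 0, 1, 1, 0); (1, 1, 0, 0, 0))


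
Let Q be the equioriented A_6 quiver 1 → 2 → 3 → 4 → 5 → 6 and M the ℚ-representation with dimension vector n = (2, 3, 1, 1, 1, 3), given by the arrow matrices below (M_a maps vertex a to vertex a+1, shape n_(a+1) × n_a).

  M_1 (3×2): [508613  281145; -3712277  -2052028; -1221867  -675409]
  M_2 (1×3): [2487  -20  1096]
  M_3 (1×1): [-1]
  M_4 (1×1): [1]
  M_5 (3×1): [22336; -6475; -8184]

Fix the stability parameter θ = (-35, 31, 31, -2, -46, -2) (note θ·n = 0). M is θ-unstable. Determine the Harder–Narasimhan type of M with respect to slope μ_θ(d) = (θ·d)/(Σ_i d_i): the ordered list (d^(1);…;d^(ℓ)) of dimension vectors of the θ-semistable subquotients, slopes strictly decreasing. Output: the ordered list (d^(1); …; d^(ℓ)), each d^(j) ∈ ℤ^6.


Barcode: M ≅ I[1,2], I[1,6], I[2,2], I[6,6]^2. HN layers by μ_θ (4 steps, strictly decreasing):
  μ^(1)=31; μ^(2)=12/5; μ^(3)=-2; μ^(4)=-35

((0, 2, 0, 0, 0, 0); (0, 1, 1, 1, 1, 1); (0, 0, 0, 0, 0, 2); (2, 0, 0, 0, 0, 0))


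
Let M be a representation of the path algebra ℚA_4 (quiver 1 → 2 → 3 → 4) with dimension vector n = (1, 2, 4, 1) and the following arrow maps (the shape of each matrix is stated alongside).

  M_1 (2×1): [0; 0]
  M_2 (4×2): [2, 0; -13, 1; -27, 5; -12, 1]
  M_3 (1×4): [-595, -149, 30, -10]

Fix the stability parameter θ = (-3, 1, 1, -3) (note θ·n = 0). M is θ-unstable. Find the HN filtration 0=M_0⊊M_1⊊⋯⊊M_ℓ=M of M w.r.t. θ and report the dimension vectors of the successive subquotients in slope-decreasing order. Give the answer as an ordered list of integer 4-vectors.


Interval decomposition of M: I[1,1], I[2,3], I[2,4], I[3,3]^2.
HN type (ℓ=3): μ^(1)=1; μ^(2)=-1/3; μ^(3)=-3

((0, 1, 3, 0); (0, 1, 1, 1); (1, 0, 0, 0))


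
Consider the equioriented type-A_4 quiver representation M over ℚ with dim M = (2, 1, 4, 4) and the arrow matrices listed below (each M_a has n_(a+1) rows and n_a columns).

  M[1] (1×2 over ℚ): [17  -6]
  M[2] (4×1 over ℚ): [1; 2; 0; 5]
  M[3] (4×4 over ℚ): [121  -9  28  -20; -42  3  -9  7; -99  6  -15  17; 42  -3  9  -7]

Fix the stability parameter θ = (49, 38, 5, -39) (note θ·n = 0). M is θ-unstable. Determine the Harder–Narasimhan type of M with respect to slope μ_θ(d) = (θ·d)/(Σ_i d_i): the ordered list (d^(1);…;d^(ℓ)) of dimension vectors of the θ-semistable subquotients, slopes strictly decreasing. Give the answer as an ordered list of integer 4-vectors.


Via rank(M_{q-1}∘⋯∘M_p): M ≅ I[1,1], I[1,4], I[3,3]^2, I[3,4], I[4,4]^2.
μ_θ-semistable layers: μ^(1)=49; μ^(2)=53/4; μ^(3)=5; μ^(4)=-17; μ^(5)=-39

((1, 0, 0, 0); (1, 1, 1, 1); (0, 0, 2, 0); (0, 0, 1, 1); (0, 0, 0, 2))


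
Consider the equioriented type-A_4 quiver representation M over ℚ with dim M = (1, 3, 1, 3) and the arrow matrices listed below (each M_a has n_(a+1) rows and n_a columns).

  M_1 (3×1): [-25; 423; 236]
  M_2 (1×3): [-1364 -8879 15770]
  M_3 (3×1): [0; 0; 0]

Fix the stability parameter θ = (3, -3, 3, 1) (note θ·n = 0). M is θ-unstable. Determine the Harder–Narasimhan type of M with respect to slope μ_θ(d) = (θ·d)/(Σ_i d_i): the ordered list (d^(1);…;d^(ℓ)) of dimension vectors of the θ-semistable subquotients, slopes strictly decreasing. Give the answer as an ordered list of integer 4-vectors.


Interval decomposition of M: I[1,3], I[2,2]^2, I[4,4]^3.
HN type (ℓ=4): μ^(1)=3; μ^(2)=1; μ^(3)=0; μ^(4)=-3

((0, 0, 1, 0); (0, 0, 0, 3); (1, 1, 0, 0); (0, 2, 0, 0))


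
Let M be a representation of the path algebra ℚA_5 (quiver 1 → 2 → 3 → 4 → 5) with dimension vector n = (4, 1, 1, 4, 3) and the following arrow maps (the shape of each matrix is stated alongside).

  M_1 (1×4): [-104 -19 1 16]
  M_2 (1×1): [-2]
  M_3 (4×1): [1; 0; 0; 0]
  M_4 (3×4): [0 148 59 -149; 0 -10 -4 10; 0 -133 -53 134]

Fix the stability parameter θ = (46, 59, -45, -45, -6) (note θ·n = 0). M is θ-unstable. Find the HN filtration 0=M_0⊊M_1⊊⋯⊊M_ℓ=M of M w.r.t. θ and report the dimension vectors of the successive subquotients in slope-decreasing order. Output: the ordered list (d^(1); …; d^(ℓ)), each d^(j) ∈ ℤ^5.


Interval decomposition of M: I[1,1]^3, I[1,4], I[4,4], I[4,5]^2, I[5,5].
HN type (ℓ=4): μ^(1)=46; μ^(2)=15/4; μ^(3)=-6; μ^(4)=-45

((3, 0, 0, 0, 0); (1, 1, 1, 1, 0); (0, 0, 0, 0, 3); (0, 0, 0, 3, 0))


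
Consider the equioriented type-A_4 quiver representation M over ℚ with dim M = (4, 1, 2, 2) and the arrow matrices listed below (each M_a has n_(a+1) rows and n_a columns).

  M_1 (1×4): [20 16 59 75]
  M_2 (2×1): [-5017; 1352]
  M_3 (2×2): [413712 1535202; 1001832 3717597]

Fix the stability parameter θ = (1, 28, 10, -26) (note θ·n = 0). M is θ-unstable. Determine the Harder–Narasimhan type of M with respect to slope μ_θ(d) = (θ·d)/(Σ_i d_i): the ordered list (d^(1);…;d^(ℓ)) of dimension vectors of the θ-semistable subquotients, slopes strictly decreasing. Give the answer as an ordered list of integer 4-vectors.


Interval decomposition of M: I[1,1]^3, I[1,3], I[3,4], I[4,4].
HN type (ℓ=4): μ^(1)=19; μ^(2)=1; μ^(3)=-8; μ^(4)=-26

((0, 1, 1, 0); (4, 0, 0, 0); (0, 0, 1, 1); (0, 0, 0, 1))


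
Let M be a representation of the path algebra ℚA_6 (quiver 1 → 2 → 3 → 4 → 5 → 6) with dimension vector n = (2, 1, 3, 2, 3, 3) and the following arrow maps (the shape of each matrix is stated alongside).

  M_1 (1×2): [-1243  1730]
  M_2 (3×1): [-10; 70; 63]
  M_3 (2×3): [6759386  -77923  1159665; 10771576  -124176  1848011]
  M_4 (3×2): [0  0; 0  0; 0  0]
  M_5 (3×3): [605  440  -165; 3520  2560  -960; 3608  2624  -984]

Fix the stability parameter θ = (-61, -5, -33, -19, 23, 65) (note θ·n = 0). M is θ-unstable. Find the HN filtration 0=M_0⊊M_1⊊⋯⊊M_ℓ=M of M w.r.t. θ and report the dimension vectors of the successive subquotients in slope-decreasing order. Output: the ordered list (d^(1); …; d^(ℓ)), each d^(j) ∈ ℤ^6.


Interval decomposition of M: I[1,1], I[1,4], I[3,3], I[3,4], I[5,5]^2, I[5,6], I[6,6]^2.
HN type (ℓ=5): μ^(1)=65; μ^(2)=23; μ^(3)=-19; μ^(4)=-33; μ^(5)=-61

((0, 0, 0, 0, 0, 3); (0, 0, 0, 0, 3, 0); (0, 1, 1, 2, 0, 0); (0, 0, 2, 0, 0, 0); (2, 0, 0, 0, 0, 0))


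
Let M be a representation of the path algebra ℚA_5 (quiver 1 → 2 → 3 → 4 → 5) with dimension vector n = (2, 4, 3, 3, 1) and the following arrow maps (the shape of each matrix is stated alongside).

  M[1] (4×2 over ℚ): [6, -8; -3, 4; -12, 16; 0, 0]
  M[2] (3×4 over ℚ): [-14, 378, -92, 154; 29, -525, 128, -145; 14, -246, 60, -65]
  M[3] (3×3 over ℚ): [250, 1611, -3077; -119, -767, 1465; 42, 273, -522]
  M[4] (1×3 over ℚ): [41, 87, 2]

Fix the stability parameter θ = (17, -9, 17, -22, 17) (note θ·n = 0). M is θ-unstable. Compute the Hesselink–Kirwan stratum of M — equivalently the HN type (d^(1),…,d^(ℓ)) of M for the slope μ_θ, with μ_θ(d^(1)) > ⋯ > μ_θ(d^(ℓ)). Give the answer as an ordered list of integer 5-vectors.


Barcode: M ≅ I[1,1], I[1,5], I[2,2], I[2,4]^2. HN layers by μ_θ (4 steps, strictly decreasing):
  μ^(1)=17; μ^(2)=3/4; μ^(3)=-5/2; μ^(4)=-9

((1, 0, 0, 0, 1); (1, 1, 1, 1, 0); (0, 0, 2, 2, 0); (0, 3, 0, 0, 0))


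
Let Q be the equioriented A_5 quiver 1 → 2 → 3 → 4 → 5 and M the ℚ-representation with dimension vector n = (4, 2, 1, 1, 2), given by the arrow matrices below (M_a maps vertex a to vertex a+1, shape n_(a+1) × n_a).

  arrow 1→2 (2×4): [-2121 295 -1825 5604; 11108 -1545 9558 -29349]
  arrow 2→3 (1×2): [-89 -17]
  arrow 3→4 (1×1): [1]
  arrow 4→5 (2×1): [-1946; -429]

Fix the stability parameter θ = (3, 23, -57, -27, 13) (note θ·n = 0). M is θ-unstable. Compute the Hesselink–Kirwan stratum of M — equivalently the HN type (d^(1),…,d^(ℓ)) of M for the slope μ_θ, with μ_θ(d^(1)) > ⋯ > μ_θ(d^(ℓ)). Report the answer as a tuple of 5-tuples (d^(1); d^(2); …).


Via rank(M_{q-1}∘⋯∘M_p): M ≅ I[1,1]^2, I[1,2], I[1,5], I[5,5].
μ_θ-semistable layers: μ^(1)=23; μ^(2)=13; μ^(3)=3; μ^(4)=-29/2

((0, 1, 0, 0, 0); (0, 0, 0, 0, 2); (3, 0, 0, 0, 0); (1, 1, 1, 1, 0))


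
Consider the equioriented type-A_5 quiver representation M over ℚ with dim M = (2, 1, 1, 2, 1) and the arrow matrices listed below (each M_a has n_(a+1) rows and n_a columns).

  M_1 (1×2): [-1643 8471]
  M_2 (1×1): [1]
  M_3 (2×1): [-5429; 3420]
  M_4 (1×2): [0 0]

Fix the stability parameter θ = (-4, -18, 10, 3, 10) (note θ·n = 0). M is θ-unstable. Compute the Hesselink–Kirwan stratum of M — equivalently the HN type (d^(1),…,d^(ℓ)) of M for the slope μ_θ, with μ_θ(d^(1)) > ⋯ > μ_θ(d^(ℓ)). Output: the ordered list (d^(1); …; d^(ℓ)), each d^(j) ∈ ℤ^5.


Barcode: M ≅ I[1,1], I[1,4], I[4,4], I[5,5]. HN layers by μ_θ (5 steps, strictly decreasing):
  μ^(1)=10; μ^(2)=13/2; μ^(3)=3; μ^(4)=-4; μ^(5)=-11

((0, 0, 0, 0, 1); (0, 0, 1, 1, 0); (0, 0, 0, 1, 0); (1, 0, 0, 0, 0); (1, 1, 0, 0, 0))


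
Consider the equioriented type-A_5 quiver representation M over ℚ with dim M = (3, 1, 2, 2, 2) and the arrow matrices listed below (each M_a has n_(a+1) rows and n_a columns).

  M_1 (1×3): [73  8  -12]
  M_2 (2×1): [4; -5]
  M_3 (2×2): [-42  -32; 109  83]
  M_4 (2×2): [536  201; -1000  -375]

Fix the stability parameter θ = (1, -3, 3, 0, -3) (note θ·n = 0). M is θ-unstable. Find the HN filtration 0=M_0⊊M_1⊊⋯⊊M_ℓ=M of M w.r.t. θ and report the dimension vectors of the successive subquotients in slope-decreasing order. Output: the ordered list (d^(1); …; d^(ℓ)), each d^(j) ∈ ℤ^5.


Barcode: M ≅ I[1,1]^2, I[1,5], I[3,4], I[5,5]. HN layers by μ_θ (5 steps, strictly decreasing):
  μ^(1)=3/2; μ^(2)=1; μ^(3)=0; μ^(4)=-1; μ^(5)=-3

((0, 0, 1, 1, 0); (2, 0, 0, 0, 0); (0, 0, 1, 1, 1); (1, 1, 0, 0, 0); (0, 0, 0, 0, 1))


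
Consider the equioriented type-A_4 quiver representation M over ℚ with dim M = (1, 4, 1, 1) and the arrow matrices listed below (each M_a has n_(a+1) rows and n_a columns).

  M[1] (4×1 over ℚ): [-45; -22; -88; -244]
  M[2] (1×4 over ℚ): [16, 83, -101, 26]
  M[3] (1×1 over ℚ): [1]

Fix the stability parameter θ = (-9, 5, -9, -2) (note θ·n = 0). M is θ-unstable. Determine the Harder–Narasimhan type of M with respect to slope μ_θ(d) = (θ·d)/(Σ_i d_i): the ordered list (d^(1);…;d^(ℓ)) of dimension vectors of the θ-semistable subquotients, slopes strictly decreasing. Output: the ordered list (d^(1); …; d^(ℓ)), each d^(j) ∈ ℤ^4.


Interval decomposition of M: I[1,4], I[2,2]^3.
HN type (ℓ=3): μ^(1)=5; μ^(2)=-2; μ^(3)=-9

((0, 3, 0, 0); (0, 1, 1, 1); (1, 0, 0, 0))


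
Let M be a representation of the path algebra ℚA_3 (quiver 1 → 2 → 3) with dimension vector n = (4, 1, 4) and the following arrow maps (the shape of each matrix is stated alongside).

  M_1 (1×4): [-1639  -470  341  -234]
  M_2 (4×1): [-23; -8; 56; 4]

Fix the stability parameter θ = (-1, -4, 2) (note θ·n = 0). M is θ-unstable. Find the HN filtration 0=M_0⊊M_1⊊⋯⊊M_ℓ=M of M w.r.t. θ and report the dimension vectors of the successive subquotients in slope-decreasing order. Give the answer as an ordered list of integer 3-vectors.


Via rank(M_{q-1}∘⋯∘M_p): M ≅ I[1,1]^3, I[1,3], I[3,3]^3.
μ_θ-semistable layers: μ^(1)=2; μ^(2)=-1; μ^(3)=-5/2

((0, 0, 4); (3, 0, 0); (1, 1, 0))
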